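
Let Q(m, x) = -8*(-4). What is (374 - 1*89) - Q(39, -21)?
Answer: 253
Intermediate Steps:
Q(m, x) = 32
(374 - 1*89) - Q(39, -21) = (374 - 1*89) - 1*32 = (374 - 89) - 32 = 285 - 32 = 253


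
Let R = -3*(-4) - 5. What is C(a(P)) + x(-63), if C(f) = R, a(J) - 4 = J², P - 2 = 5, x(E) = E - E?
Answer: 7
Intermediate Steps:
x(E) = 0
R = 7 (R = 12 - 5 = 7)
P = 7 (P = 2 + 5 = 7)
a(J) = 4 + J²
C(f) = 7
C(a(P)) + x(-63) = 7 + 0 = 7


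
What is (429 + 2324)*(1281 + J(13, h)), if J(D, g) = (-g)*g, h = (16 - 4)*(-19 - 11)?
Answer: -353262207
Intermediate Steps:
h = -360 (h = 12*(-30) = -360)
J(D, g) = -g²
(429 + 2324)*(1281 + J(13, h)) = (429 + 2324)*(1281 - 1*(-360)²) = 2753*(1281 - 1*129600) = 2753*(1281 - 129600) = 2753*(-128319) = -353262207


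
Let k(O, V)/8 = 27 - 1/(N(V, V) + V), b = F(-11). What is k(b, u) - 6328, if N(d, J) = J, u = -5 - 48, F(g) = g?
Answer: -323932/53 ≈ -6111.9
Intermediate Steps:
u = -53
b = -11
k(O, V) = 216 - 4/V (k(O, V) = 8*(27 - 1/(V + V)) = 8*(27 - 1/(2*V)) = 216 - 4/V)
k(b, u) - 6328 = (216 - 4/(-53)) - 6328 = (216 - 4*(-1/53)) - 6328 = (216 + 4/53) - 6328 = 11452/53 - 6328 = -323932/53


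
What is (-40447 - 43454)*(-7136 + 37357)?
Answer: -2535572121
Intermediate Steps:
(-40447 - 43454)*(-7136 + 37357) = -83901*30221 = -2535572121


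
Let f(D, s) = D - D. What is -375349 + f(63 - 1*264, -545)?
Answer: -375349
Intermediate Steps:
f(D, s) = 0
-375349 + f(63 - 1*264, -545) = -375349 + 0 = -375349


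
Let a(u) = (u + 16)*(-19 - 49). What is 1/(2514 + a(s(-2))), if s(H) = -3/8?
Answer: 2/2903 ≈ 0.00068894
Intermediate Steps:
s(H) = -3/8 (s(H) = -3*⅛ = -3/8)
a(u) = -1088 - 68*u (a(u) = (16 + u)*(-68) = -1088 - 68*u)
1/(2514 + a(s(-2))) = 1/(2514 + (-1088 - 68*(-3/8))) = 1/(2514 + (-1088 + 51/2)) = 1/(2514 - 2125/2) = 1/(2903/2) = 2/2903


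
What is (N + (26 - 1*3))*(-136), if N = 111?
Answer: -18224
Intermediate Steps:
(N + (26 - 1*3))*(-136) = (111 + (26 - 1*3))*(-136) = (111 + (26 - 3))*(-136) = (111 + 23)*(-136) = 134*(-136) = -18224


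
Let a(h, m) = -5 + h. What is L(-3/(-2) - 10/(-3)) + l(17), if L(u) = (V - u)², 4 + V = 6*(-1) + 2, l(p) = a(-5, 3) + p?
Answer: 6181/36 ≈ 171.69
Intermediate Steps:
l(p) = -10 + p (l(p) = (-5 - 5) + p = -10 + p)
V = -8 (V = -4 + (6*(-1) + 2) = -4 + (-6 + 2) = -4 - 4 = -8)
L(u) = (-8 - u)²
L(-3/(-2) - 10/(-3)) + l(17) = (8 + (-3/(-2) - 10/(-3)))² + (-10 + 17) = (8 + (-3*(-½) - 10*(-⅓)))² + 7 = (8 + (3/2 + 10/3))² + 7 = (8 + 29/6)² + 7 = (77/6)² + 7 = 5929/36 + 7 = 6181/36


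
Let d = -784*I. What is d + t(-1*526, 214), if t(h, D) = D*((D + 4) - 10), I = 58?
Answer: -960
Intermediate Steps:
t(h, D) = D*(-6 + D) (t(h, D) = D*((4 + D) - 10) = D*(-6 + D))
d = -45472 (d = -784*58 = -45472)
d + t(-1*526, 214) = -45472 + 214*(-6 + 214) = -45472 + 214*208 = -45472 + 44512 = -960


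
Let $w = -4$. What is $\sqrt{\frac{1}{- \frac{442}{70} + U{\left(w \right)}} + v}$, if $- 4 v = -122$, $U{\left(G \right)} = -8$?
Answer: $\frac{\sqrt{30551982}}{1002} \approx 5.5163$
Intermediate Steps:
$v = \frac{61}{2}$ ($v = \left(- \frac{1}{4}\right) \left(-122\right) = \frac{61}{2} \approx 30.5$)
$\sqrt{\frac{1}{- \frac{442}{70} + U{\left(w \right)}} + v} = \sqrt{\frac{1}{- \frac{442}{70} - 8} + \frac{61}{2}} = \sqrt{\frac{1}{\left(-442\right) \frac{1}{70} - 8} + \frac{61}{2}} = \sqrt{\frac{1}{- \frac{221}{35} - 8} + \frac{61}{2}} = \sqrt{\frac{1}{- \frac{501}{35}} + \frac{61}{2}} = \sqrt{- \frac{35}{501} + \frac{61}{2}} = \sqrt{\frac{30491}{1002}} = \frac{\sqrt{30551982}}{1002}$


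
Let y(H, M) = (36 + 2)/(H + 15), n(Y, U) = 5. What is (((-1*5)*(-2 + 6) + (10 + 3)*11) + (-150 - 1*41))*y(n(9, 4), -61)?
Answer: -646/5 ≈ -129.20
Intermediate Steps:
y(H, M) = 38/(15 + H)
(((-1*5)*(-2 + 6) + (10 + 3)*11) + (-150 - 1*41))*y(n(9, 4), -61) = (((-1*5)*(-2 + 6) + (10 + 3)*11) + (-150 - 1*41))*(38/(15 + 5)) = ((-5*4 + 13*11) + (-150 - 41))*(38/20) = ((-20 + 143) - 191)*(38*(1/20)) = (123 - 191)*(19/10) = -68*19/10 = -646/5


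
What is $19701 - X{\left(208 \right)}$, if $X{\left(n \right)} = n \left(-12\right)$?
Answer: $22197$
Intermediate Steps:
$X{\left(n \right)} = - 12 n$
$19701 - X{\left(208 \right)} = 19701 - \left(-12\right) 208 = 19701 - -2496 = 19701 + 2496 = 22197$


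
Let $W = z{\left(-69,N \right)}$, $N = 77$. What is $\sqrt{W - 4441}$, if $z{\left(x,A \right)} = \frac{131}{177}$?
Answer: $\frac{i \sqrt{139108902}}{177} \approx 66.635 i$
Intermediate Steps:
$z{\left(x,A \right)} = \frac{131}{177}$ ($z{\left(x,A \right)} = 131 \cdot \frac{1}{177} = \frac{131}{177}$)
$W = \frac{131}{177} \approx 0.74011$
$\sqrt{W - 4441} = \sqrt{\frac{131}{177} - 4441} = \sqrt{- \frac{785926}{177}} = \frac{i \sqrt{139108902}}{177}$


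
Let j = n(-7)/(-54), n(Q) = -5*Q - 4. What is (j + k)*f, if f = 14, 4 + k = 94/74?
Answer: -46207/999 ≈ -46.253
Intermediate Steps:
n(Q) = -4 - 5*Q
k = -101/37 (k = -4 + 94/74 = -4 + 94*(1/74) = -4 + 47/37 = -101/37 ≈ -2.7297)
j = -31/54 (j = (-4 - 5*(-7))/(-54) = (-4 + 35)*(-1/54) = 31*(-1/54) = -31/54 ≈ -0.57407)
(j + k)*f = (-31/54 - 101/37)*14 = -6601/1998*14 = -46207/999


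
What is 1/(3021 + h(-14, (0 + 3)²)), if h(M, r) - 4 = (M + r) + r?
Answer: 1/3029 ≈ 0.00033014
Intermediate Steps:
h(M, r) = 4 + M + 2*r (h(M, r) = 4 + ((M + r) + r) = 4 + (M + 2*r) = 4 + M + 2*r)
1/(3021 + h(-14, (0 + 3)²)) = 1/(3021 + (4 - 14 + 2*(0 + 3)²)) = 1/(3021 + (4 - 14 + 2*3²)) = 1/(3021 + (4 - 14 + 2*9)) = 1/(3021 + (4 - 14 + 18)) = 1/(3021 + 8) = 1/3029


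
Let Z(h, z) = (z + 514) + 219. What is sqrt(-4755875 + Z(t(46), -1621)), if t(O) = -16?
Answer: I*sqrt(4756763) ≈ 2181.0*I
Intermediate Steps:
Z(h, z) = 733 + z (Z(h, z) = (514 + z) + 219 = 733 + z)
sqrt(-4755875 + Z(t(46), -1621)) = sqrt(-4755875 + (733 - 1621)) = sqrt(-4755875 - 888) = sqrt(-4756763) = I*sqrt(4756763)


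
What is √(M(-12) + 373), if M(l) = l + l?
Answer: √349 ≈ 18.682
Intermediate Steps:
M(l) = 2*l
√(M(-12) + 373) = √(2*(-12) + 373) = √(-24 + 373) = √349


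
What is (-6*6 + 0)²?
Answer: 1296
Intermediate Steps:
(-6*6 + 0)² = (-36 + 0)² = (-36)² = 1296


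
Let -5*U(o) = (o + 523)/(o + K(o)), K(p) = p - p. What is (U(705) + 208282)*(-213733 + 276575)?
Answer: 46138145320124/3525 ≈ 1.3089e+10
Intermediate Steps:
K(p) = 0
U(o) = -(523 + o)/(5*o) (U(o) = -(o + 523)/(5*(o + 0)) = -(523 + o)/(5*o))
(U(705) + 208282)*(-213733 + 276575) = ((⅕)*(-523 - 1*705)/705 + 208282)*(-213733 + 276575) = ((⅕)*(1/705)*(-523 - 705) + 208282)*62842 = ((⅕)*(1/705)*(-1228) + 208282)*62842 = (-1228/3525 + 208282)*62842 = (734192822/3525)*62842 = 46138145320124/3525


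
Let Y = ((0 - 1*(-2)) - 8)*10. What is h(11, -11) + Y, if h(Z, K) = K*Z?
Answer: -181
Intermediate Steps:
Y = -60 (Y = ((0 + 2) - 8)*10 = (2 - 8)*10 = -6*10 = -60)
h(11, -11) + Y = -11*11 - 60 = -121 - 60 = -181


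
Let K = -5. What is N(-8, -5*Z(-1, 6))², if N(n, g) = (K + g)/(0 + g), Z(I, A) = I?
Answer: 0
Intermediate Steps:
N(n, g) = (-5 + g)/g (N(n, g) = (-5 + g)/(0 + g) = (-5 + g)/g)
N(-8, -5*Z(-1, 6))² = ((-5 - 5*(-1))/((-5*(-1))))² = ((-5 + 5)/5)² = ((⅕)*0)² = 0² = 0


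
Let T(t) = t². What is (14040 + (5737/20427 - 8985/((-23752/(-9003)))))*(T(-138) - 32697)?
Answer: -23481854047766049/161727368 ≈ -1.4519e+8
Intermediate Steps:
(14040 + (5737/20427 - 8985/((-23752/(-9003)))))*(T(-138) - 32697) = (14040 + (5737/20427 - 8985/((-23752/(-9003)))))*((-138)² - 32697) = (14040 + (5737*(1/20427) - 8985/((-23752*(-1/9003)))))*(19044 - 32697) = (14040 + (5737/20427 - 8985/23752/9003))*(-13653) = (14040 + (5737/20427 - 8985*9003/23752))*(-13653) = (14040 + (5737/20427 - 80891955/23752))*(-13653) = (14040 - 1652243699561/485182104)*(-13653) = (5159713040599/485182104)*(-13653) = -23481854047766049/161727368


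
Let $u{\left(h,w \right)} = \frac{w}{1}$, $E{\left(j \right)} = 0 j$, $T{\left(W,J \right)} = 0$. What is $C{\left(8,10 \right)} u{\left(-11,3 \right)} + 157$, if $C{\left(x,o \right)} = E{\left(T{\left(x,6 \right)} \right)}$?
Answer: $157$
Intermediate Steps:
$E{\left(j \right)} = 0$
$C{\left(x,o \right)} = 0$
$u{\left(h,w \right)} = w$ ($u{\left(h,w \right)} = w 1 = w$)
$C{\left(8,10 \right)} u{\left(-11,3 \right)} + 157 = 0 \cdot 3 + 157 = 0 + 157 = 157$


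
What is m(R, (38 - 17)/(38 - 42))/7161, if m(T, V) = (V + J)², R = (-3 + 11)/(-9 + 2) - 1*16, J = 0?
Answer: 21/5456 ≈ 0.0038490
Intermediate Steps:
R = -120/7 (R = 8/(-7) - 16 = 8*(-⅐) - 16 = -8/7 - 16 = -120/7 ≈ -17.143)
m(T, V) = V² (m(T, V) = (V + 0)² = V²)
m(R, (38 - 17)/(38 - 42))/7161 = ((38 - 17)/(38 - 42))²/7161 = (21/(-4))²*(1/7161) = (21*(-¼))²*(1/7161) = (-21/4)²*(1/7161) = (441/16)*(1/7161) = 21/5456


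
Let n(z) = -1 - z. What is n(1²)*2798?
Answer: -5596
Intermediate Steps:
n(1²)*2798 = (-1 - 1*1²)*2798 = (-1 - 1*1)*2798 = (-1 - 1)*2798 = -2*2798 = -5596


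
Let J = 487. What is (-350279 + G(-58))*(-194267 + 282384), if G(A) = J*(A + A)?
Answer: -35843440207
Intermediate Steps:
G(A) = 974*A (G(A) = 487*(A + A) = 487*(2*A) = 974*A)
(-350279 + G(-58))*(-194267 + 282384) = (-350279 + 974*(-58))*(-194267 + 282384) = (-350279 - 56492)*88117 = -406771*88117 = -35843440207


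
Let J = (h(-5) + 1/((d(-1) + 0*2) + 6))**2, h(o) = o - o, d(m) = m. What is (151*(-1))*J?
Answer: -151/25 ≈ -6.0400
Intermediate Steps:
h(o) = 0
J = 1/25 (J = (0 + 1/((-1 + 0*2) + 6))**2 = (0 + 1/((-1 + 0) + 6))**2 = (0 + 1/(-1 + 6))**2 = (0 + 1/5)**2 = (1/5)**2 = 1/25 ≈ 0.040000)
(151*(-1))*J = (151*(-1))*(1/25) = -151*1/25 = -151/25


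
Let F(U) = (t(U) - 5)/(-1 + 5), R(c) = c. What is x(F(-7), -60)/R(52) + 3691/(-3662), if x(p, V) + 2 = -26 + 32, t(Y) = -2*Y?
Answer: -44321/47606 ≈ -0.93100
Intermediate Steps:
F(U) = -5/4 - U/2 (F(U) = (-2*U - 5)/(-1 + 5) = (-5 - 2*U)/4 = (-5 - 2*U)*(1/4) = -5/4 - U/2)
x(p, V) = 4 (x(p, V) = -2 + (-26 + 32) = -2 + 6 = 4)
x(F(-7), -60)/R(52) + 3691/(-3662) = 4/52 + 3691/(-3662) = 4*(1/52) + 3691*(-1/3662) = 1/13 - 3691/3662 = -44321/47606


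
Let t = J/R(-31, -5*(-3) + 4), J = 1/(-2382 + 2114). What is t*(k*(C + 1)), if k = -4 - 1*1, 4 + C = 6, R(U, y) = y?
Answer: 15/5092 ≈ 0.0029458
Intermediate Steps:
C = 2 (C = -4 + 6 = 2)
J = -1/268 (J = 1/(-268) = -1/268 ≈ -0.0037313)
k = -5 (k = -4 - 1 = -5)
t = -1/5092 (t = -1/(268*(-5*(-3) + 4)) = -1/(268*(15 + 4)) = -1/268/19 = -1/268*1/19 = -1/5092 ≈ -0.00019639)
t*(k*(C + 1)) = -(-5)*(2 + 1)/5092 = -(-5)*3/5092 = -1/5092*(-15) = 15/5092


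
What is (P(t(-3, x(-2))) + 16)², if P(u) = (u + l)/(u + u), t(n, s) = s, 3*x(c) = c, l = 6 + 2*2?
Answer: 81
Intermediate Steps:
l = 10 (l = 6 + 4 = 10)
x(c) = c/3
P(u) = (10 + u)/(2*u) (P(u) = (u + 10)/(u + u) = (10 + u)/((2*u)) = (10 + u)*(1/(2*u)) = (10 + u)/(2*u))
(P(t(-3, x(-2))) + 16)² = ((10 + (⅓)*(-2))/(2*(((⅓)*(-2)))) + 16)² = ((10 - ⅔)/(2*(-⅔)) + 16)² = ((½)*(-3/2)*(28/3) + 16)² = (-7 + 16)² = 9² = 81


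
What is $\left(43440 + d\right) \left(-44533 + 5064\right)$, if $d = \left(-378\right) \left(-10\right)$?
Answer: $-1863726180$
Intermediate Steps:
$d = 3780$
$\left(43440 + d\right) \left(-44533 + 5064\right) = \left(43440 + 3780\right) \left(-44533 + 5064\right) = 47220 \left(-39469\right) = -1863726180$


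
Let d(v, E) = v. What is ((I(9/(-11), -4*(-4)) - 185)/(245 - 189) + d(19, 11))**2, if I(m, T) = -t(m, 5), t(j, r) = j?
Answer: 23415921/94864 ≈ 246.84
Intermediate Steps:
I(m, T) = -m
((I(9/(-11), -4*(-4)) - 185)/(245 - 189) + d(19, 11))**2 = ((-9/(-11) - 185)/(245 - 189) + 19)**2 = ((-9*(-1)/11 - 185)/56 + 19)**2 = ((-1*(-9/11) - 185)*(1/56) + 19)**2 = ((9/11 - 185)*(1/56) + 19)**2 = (-2026/11*1/56 + 19)**2 = (-1013/308 + 19)**2 = (4839/308)**2 = 23415921/94864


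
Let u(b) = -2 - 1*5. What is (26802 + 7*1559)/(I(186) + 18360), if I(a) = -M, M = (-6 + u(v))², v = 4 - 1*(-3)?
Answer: 37715/18191 ≈ 2.0733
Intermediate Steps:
v = 7 (v = 4 + 3 = 7)
u(b) = -7 (u(b) = -2 - 5 = -7)
M = 169 (M = (-6 - 7)² = (-13)² = 169)
I(a) = -169 (I(a) = -1*169 = -169)
(26802 + 7*1559)/(I(186) + 18360) = (26802 + 7*1559)/(-169 + 18360) = (26802 + 10913)/18191 = 37715*(1/18191) = 37715/18191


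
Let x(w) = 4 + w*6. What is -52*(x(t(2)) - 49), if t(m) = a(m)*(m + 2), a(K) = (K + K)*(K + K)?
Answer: -17628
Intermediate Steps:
a(K) = 4*K**2 (a(K) = (2*K)*(2*K) = 4*K**2)
t(m) = 4*m**2*(2 + m) (t(m) = (4*m**2)*(m + 2) = (4*m**2)*(2 + m) = 4*m**2*(2 + m))
x(w) = 4 + 6*w
-52*(x(t(2)) - 49) = -52*((4 + 6*(4*2**2*(2 + 2))) - 49) = -52*((4 + 6*(4*4*4)) - 49) = -52*((4 + 6*64) - 49) = -52*((4 + 384) - 49) = -52*(388 - 49) = -52*339 = -1*17628 = -17628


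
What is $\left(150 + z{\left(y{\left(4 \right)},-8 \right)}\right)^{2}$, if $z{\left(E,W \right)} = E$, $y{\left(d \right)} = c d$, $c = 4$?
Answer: $27556$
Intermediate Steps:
$y{\left(d \right)} = 4 d$
$\left(150 + z{\left(y{\left(4 \right)},-8 \right)}\right)^{2} = \left(150 + 4 \cdot 4\right)^{2} = \left(150 + 16\right)^{2} = 166^{2} = 27556$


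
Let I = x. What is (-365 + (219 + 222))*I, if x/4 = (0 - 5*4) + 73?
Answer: 16112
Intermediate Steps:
x = 212 (x = 4*((0 - 5*4) + 73) = 4*((0 - 20) + 73) = 4*(-20 + 73) = 4*53 = 212)
I = 212
(-365 + (219 + 222))*I = (-365 + (219 + 222))*212 = (-365 + 441)*212 = 76*212 = 16112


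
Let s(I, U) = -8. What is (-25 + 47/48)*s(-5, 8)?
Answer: 1153/6 ≈ 192.17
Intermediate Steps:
(-25 + 47/48)*s(-5, 8) = (-25 + 47/48)*(-8) = -1153/48*(-8) = 1153/6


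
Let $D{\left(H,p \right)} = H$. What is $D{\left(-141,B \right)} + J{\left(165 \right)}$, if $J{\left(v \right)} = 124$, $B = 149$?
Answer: $-17$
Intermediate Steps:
$D{\left(-141,B \right)} + J{\left(165 \right)} = -141 + 124 = -17$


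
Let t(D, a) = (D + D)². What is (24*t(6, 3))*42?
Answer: 145152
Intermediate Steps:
t(D, a) = 4*D² (t(D, a) = (2*D)² = 4*D²)
(24*t(6, 3))*42 = (24*(4*6²))*42 = (24*(4*36))*42 = (24*144)*42 = 3456*42 = 145152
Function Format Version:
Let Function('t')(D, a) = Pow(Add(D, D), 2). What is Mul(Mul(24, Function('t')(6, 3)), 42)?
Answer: 145152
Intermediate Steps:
Function('t')(D, a) = Mul(4, Pow(D, 2)) (Function('t')(D, a) = Pow(Mul(2, D), 2) = Mul(4, Pow(D, 2)))
Mul(Mul(24, Function('t')(6, 3)), 42) = Mul(Mul(24, Mul(4, Pow(6, 2))), 42) = Mul(Mul(24, Mul(4, 36)), 42) = Mul(Mul(24, 144), 42) = Mul(3456, 42) = 145152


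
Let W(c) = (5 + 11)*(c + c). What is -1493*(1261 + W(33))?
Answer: -3459281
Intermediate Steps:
W(c) = 32*c (W(c) = 16*(2*c) = 32*c)
-1493*(1261 + W(33)) = -1493*(1261 + 32*33) = -1493*(1261 + 1056) = -1493*2317 = -3459281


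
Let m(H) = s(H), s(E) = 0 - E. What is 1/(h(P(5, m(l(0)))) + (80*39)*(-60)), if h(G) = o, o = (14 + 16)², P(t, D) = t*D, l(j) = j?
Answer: -1/186300 ≈ -5.3677e-6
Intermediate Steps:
s(E) = -E
m(H) = -H
P(t, D) = D*t
o = 900 (o = 30² = 900)
h(G) = 900
1/(h(P(5, m(l(0)))) + (80*39)*(-60)) = 1/(900 + (80*39)*(-60)) = 1/(900 + 3120*(-60)) = 1/(900 - 187200) = 1/(-186300) = -1/186300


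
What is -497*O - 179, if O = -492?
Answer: 244345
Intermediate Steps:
-497*O - 179 = -497*(-492) - 179 = 244524 - 179 = 244345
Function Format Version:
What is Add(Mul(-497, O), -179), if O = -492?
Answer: 244345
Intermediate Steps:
Add(Mul(-497, O), -179) = Add(Mul(-497, -492), -179) = Add(244524, -179) = 244345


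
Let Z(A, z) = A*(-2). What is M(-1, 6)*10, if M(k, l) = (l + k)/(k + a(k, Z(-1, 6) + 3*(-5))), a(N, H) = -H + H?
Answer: -50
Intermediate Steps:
Z(A, z) = -2*A
a(N, H) = 0
M(k, l) = (k + l)/k (M(k, l) = (l + k)/(k + 0) = (k + l)/k)
M(-1, 6)*10 = ((-1 + 6)/(-1))*10 = -1*5*10 = -5*10 = -50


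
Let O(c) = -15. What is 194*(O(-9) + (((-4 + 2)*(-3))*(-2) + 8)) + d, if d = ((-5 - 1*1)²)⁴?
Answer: 1675930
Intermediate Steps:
d = 1679616 (d = ((-5 - 1)²)⁴ = ((-6)²)⁴ = 36⁴ = 1679616)
194*(O(-9) + (((-4 + 2)*(-3))*(-2) + 8)) + d = 194*(-15 + (((-4 + 2)*(-3))*(-2) + 8)) + 1679616 = 194*(-15 + (-2*(-3)*(-2) + 8)) + 1679616 = 194*(-15 + (6*(-2) + 8)) + 1679616 = 194*(-15 + (-12 + 8)) + 1679616 = 194*(-15 - 4) + 1679616 = 194*(-19) + 1679616 = -3686 + 1679616 = 1675930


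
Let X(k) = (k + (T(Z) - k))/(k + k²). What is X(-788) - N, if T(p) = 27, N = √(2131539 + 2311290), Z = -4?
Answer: 27/620156 - √4442829 ≈ -2107.8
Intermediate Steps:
N = √4442829 ≈ 2107.8
X(k) = 27/(k + k²) (X(k) = (k + (27 - k))/(k + k²) = 27/(k + k²))
X(-788) - N = 27/(-788*(1 - 788)) - √4442829 = 27*(-1/788)/(-787) - √4442829 = 27*(-1/788)*(-1/787) - √4442829 = 27/620156 - √4442829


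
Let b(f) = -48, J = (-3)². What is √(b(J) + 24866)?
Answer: √24818 ≈ 157.54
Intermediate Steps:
J = 9
√(b(J) + 24866) = √(-48 + 24866) = √24818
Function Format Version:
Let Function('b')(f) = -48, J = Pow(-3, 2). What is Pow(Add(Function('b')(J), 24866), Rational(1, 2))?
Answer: Pow(24818, Rational(1, 2)) ≈ 157.54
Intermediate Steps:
J = 9
Pow(Add(Function('b')(J), 24866), Rational(1, 2)) = Pow(Add(-48, 24866), Rational(1, 2)) = Pow(24818, Rational(1, 2))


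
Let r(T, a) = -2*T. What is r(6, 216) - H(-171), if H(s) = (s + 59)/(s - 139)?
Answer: -1916/155 ≈ -12.361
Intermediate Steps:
H(s) = (59 + s)/(-139 + s)
r(6, 216) - H(-171) = -2*6 - (59 - 171)/(-139 - 171) = -12 - (-112)/(-310) = -12 - (-1)*(-112)/310 = -12 - 1*56/155 = -12 - 56/155 = -1916/155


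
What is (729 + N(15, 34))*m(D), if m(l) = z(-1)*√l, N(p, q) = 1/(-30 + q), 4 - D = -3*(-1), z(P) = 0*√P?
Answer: 0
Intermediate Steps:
z(P) = 0
D = 1 (D = 4 - (-3)*(-1) = 4 - 1*3 = 4 - 3 = 1)
m(l) = 0 (m(l) = 0*√l = 0)
(729 + N(15, 34))*m(D) = (729 + 1/(-30 + 34))*0 = (729 + 1/4)*0 = (729 + ¼)*0 = (2917/4)*0 = 0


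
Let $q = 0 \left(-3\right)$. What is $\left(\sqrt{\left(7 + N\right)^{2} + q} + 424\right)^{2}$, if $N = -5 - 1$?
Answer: $180625$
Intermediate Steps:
$q = 0$
$N = -6$
$\left(\sqrt{\left(7 + N\right)^{2} + q} + 424\right)^{2} = \left(\sqrt{\left(7 - 6\right)^{2} + 0} + 424\right)^{2} = \left(\sqrt{1^{2} + 0} + 424\right)^{2} = \left(\sqrt{1 + 0} + 424\right)^{2} = \left(\sqrt{1} + 424\right)^{2} = \left(1 + 424\right)^{2} = 425^{2} = 180625$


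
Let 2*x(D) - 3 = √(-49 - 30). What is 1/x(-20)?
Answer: 3/44 - I*√79/44 ≈ 0.068182 - 0.202*I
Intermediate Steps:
x(D) = 3/2 + I*√79/2 (x(D) = 3/2 + √(-49 - 30)/2 = 3/2 + √(-79)/2 = 3/2 + (I*√79)/2 = 3/2 + I*√79/2)
1/x(-20) = 1/(3/2 + I*√79/2)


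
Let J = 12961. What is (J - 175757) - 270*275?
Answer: -237046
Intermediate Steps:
(J - 175757) - 270*275 = (12961 - 175757) - 270*275 = -162796 - 74250 = -237046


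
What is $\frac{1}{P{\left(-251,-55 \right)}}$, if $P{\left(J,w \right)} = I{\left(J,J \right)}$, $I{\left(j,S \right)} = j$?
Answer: $- \frac{1}{251} \approx -0.0039841$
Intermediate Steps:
$P{\left(J,w \right)} = J$
$\frac{1}{P{\left(-251,-55 \right)}} = \frac{1}{-251} = - \frac{1}{251}$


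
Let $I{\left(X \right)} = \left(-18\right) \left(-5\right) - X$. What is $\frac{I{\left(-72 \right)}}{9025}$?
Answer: $\frac{162}{9025} \approx 0.01795$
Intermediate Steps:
$I{\left(X \right)} = 90 - X$
$\frac{I{\left(-72 \right)}}{9025} = \frac{90 - -72}{9025} = \left(90 + 72\right) \frac{1}{9025} = 162 \cdot \frac{1}{9025} = \frac{162}{9025}$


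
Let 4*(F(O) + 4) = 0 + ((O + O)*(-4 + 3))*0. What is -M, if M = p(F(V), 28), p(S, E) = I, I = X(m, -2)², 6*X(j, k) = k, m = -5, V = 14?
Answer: -⅑ ≈ -0.11111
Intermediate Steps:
X(j, k) = k/6
F(O) = -4 (F(O) = -4 + (0 + ((O + O)*(-4 + 3))*0)/4 = -4 + (0 + ((2*O)*(-1))*0)/4 = -4 + (0 - 2*O*0)/4 = -4 + (0 + 0)/4 = -4 + (¼)*0 = -4 + 0 = -4)
I = ⅑ (I = ((⅙)*(-2))² = (-⅓)² = ⅑ ≈ 0.11111)
p(S, E) = ⅑
M = ⅑ ≈ 0.11111
-M = -1*⅑ = -⅑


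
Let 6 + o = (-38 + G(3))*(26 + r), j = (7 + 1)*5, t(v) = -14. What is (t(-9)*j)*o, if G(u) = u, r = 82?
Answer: 2120160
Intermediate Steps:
j = 40 (j = 8*5 = 40)
o = -3786 (o = -6 + (-38 + 3)*(26 + 82) = -6 - 35*108 = -6 - 3780 = -3786)
(t(-9)*j)*o = -14*40*(-3786) = -560*(-3786) = 2120160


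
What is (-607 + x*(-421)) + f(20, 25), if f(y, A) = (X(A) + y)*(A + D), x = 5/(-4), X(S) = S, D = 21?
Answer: 7957/4 ≈ 1989.3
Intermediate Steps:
x = -5/4 (x = 5*(-1/4) = -5/4 ≈ -1.2500)
f(y, A) = (21 + A)*(A + y) (f(y, A) = (A + y)*(A + 21) = (A + y)*(21 + A) = (21 + A)*(A + y))
(-607 + x*(-421)) + f(20, 25) = (-607 - 5/4*(-421)) + (25**2 + 21*25 + 21*20 + 25*20) = (-607 + 2105/4) + (625 + 525 + 420 + 500) = -323/4 + 2070 = 7957/4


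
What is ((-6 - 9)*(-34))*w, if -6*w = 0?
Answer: 0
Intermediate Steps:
w = 0 (w = -1/6*0 = 0)
((-6 - 9)*(-34))*w = ((-6 - 9)*(-34))*0 = -15*(-34)*0 = 510*0 = 0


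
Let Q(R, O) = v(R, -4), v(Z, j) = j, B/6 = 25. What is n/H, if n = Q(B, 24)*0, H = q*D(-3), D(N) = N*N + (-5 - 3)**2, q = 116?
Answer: 0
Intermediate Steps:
B = 150 (B = 6*25 = 150)
Q(R, O) = -4
D(N) = 64 + N**2 (D(N) = N**2 + (-8)**2 = N**2 + 64 = 64 + N**2)
H = 8468 (H = 116*(64 + (-3)**2) = 116*(64 + 9) = 116*73 = 8468)
n = 0 (n = -4*0 = 0)
n/H = 0/8468 = 0*(1/8468) = 0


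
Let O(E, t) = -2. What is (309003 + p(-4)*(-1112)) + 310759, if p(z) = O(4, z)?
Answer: 621986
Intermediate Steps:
p(z) = -2
(309003 + p(-4)*(-1112)) + 310759 = (309003 - 2*(-1112)) + 310759 = (309003 + 2224) + 310759 = 311227 + 310759 = 621986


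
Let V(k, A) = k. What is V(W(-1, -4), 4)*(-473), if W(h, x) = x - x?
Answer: 0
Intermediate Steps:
W(h, x) = 0
V(W(-1, -4), 4)*(-473) = 0*(-473) = 0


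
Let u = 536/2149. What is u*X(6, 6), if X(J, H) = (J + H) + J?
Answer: 9648/2149 ≈ 4.4895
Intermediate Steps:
X(J, H) = H + 2*J (X(J, H) = (H + J) + J = H + 2*J)
u = 536/2149 (u = 536*(1/2149) = 536/2149 ≈ 0.24942)
u*X(6, 6) = 536*(6 + 2*6)/2149 = 536*(6 + 12)/2149 = (536/2149)*18 = 9648/2149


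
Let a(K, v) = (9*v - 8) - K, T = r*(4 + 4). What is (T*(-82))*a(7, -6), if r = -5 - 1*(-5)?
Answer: 0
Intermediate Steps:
r = 0 (r = -5 + 5 = 0)
T = 0 (T = 0*(4 + 4) = 0*8 = 0)
a(K, v) = -8 - K + 9*v (a(K, v) = (-8 + 9*v) - K = -8 - K + 9*v)
(T*(-82))*a(7, -6) = (0*(-82))*(-8 - 1*7 + 9*(-6)) = 0*(-8 - 7 - 54) = 0*(-69) = 0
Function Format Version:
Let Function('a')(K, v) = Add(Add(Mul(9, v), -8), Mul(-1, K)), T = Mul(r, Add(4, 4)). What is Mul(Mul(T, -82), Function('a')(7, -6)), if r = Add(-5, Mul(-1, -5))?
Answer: 0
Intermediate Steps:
r = 0 (r = Add(-5, 5) = 0)
T = 0 (T = Mul(0, Add(4, 4)) = Mul(0, 8) = 0)
Function('a')(K, v) = Add(-8, Mul(-1, K), Mul(9, v)) (Function('a')(K, v) = Add(Add(-8, Mul(9, v)), Mul(-1, K)) = Add(-8, Mul(-1, K), Mul(9, v)))
Mul(Mul(T, -82), Function('a')(7, -6)) = Mul(Mul(0, -82), Add(-8, Mul(-1, 7), Mul(9, -6))) = Mul(0, Add(-8, -7, -54)) = Mul(0, -69) = 0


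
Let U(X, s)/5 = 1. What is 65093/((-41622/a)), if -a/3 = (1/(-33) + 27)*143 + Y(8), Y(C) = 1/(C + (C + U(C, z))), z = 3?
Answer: 251045103/13874 ≈ 18095.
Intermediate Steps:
U(X, s) = 5 (U(X, s) = 5*1 = 5)
Y(C) = 1/(5 + 2*C) (Y(C) = 1/(C + (C + 5)) = 1/(C + (5 + C)) = 1/(5 + 2*C))
a = -80991/7 (a = -3*((1/(-33) + 27)*143 + 1/(5 + 2*8)) = -3*((-1/33 + 27)*143 + 1/(5 + 16)) = -3*((890/33)*143 + 1/21) = -3*(11570/3 + 1/21) = -3*26997/7 = -80991/7 ≈ -11570.)
65093/((-41622/a)) = 65093/((-41622/(-80991/7))) = 65093/((-41622*(-7/80991))) = 65093/(97118/26997) = 65093*(26997/97118) = 251045103/13874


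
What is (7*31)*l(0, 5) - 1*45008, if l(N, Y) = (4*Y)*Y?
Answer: -23308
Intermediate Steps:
l(N, Y) = 4*Y²
(7*31)*l(0, 5) - 1*45008 = (7*31)*(4*5²) - 1*45008 = 217*(4*25) - 45008 = 217*100 - 45008 = 21700 - 45008 = -23308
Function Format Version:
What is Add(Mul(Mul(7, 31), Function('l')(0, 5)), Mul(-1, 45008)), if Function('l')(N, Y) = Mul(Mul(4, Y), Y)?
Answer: -23308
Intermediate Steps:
Function('l')(N, Y) = Mul(4, Pow(Y, 2))
Add(Mul(Mul(7, 31), Function('l')(0, 5)), Mul(-1, 45008)) = Add(Mul(Mul(7, 31), Mul(4, Pow(5, 2))), Mul(-1, 45008)) = Add(Mul(217, Mul(4, 25)), -45008) = Add(Mul(217, 100), -45008) = Add(21700, -45008) = -23308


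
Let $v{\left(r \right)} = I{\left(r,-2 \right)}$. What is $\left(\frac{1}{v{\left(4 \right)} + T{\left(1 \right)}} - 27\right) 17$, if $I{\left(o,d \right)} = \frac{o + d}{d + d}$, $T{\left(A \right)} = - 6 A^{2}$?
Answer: $- \frac{6001}{13} \approx -461.62$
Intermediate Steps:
$I{\left(o,d \right)} = \frac{d + o}{2 d}$
$v{\left(r \right)} = \frac{1}{2} - \frac{r}{4}$ ($v{\left(r \right)} = \frac{-2 + r}{2 \left(-2\right)} = \frac{1}{2} \left(- \frac{1}{2}\right) \left(-2 + r\right) = \frac{1}{2} - \frac{r}{4}$)
$\left(\frac{1}{v{\left(4 \right)} + T{\left(1 \right)}} - 27\right) 17 = \left(\frac{1}{\left(\frac{1}{2} - 1\right) - 6 \cdot 1^{2}} - 27\right) 17 = \left(\frac{1}{\left(\frac{1}{2} - 1\right) - 6} - 27\right) 17 = \left(\frac{1}{- \frac{1}{2} - 6} - 27\right) 17 = \left(\frac{1}{- \frac{13}{2}} - 27\right) 17 = \left(- \frac{2}{13} - 27\right) 17 = \left(- \frac{353}{13}\right) 17 = - \frac{6001}{13}$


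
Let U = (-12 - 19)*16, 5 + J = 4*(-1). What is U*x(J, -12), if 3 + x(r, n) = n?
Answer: 7440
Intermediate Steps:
J = -9 (J = -5 + 4*(-1) = -5 - 4 = -9)
x(r, n) = -3 + n
U = -496 (U = -31*16 = -496)
U*x(J, -12) = -496*(-3 - 12) = -496*(-15) = 7440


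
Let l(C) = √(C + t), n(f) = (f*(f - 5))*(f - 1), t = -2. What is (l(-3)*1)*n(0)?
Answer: 0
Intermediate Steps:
n(f) = f*(-1 + f)*(-5 + f) (n(f) = (f*(-5 + f))*(-1 + f) = f*(-1 + f)*(-5 + f))
l(C) = √(-2 + C) (l(C) = √(C - 2) = √(-2 + C))
(l(-3)*1)*n(0) = (√(-2 - 3)*1)*(0*(5 + 0² - 6*0)) = (√(-5)*1)*(0*(5 + 0 + 0)) = ((I*√5)*1)*(0*5) = (I*√5)*0 = 0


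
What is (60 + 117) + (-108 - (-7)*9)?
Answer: 132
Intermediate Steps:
(60 + 117) + (-108 - (-7)*9) = 177 + (-108 - 1*(-63)) = 177 + (-108 + 63) = 177 - 45 = 132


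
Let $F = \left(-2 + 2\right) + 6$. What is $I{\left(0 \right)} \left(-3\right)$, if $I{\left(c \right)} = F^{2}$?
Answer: $-108$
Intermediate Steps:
$F = 6$ ($F = 0 + 6 = 6$)
$I{\left(c \right)} = 36$ ($I{\left(c \right)} = 6^{2} = 36$)
$I{\left(0 \right)} \left(-3\right) = 36 \left(-3\right) = -108$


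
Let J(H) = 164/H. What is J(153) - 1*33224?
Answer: -5083108/153 ≈ -33223.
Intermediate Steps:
J(153) - 1*33224 = 164/153 - 1*33224 = 164*(1/153) - 33224 = 164/153 - 33224 = -5083108/153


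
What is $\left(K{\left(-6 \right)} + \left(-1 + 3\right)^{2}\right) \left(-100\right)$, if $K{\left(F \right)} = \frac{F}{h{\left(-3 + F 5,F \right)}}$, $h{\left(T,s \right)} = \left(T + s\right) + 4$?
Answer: $- \frac{2920}{7} \approx -417.14$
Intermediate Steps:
$h{\left(T,s \right)} = 4 + T + s$
$K{\left(F \right)} = \frac{F}{1 + 6 F}$ ($K{\left(F \right)} = \frac{F}{4 + \left(-3 + F 5\right) + F} = \frac{F}{4 + \left(-3 + 5 F\right) + F} = \frac{F}{1 + 6 F}$)
$\left(K{\left(-6 \right)} + \left(-1 + 3\right)^{2}\right) \left(-100\right) = \left(- \frac{6}{1 + 6 \left(-6\right)} + \left(-1 + 3\right)^{2}\right) \left(-100\right) = \left(- \frac{6}{1 - 36} + 2^{2}\right) \left(-100\right) = \left(- \frac{6}{-35} + 4\right) \left(-100\right) = \left(\left(-6\right) \left(- \frac{1}{35}\right) + 4\right) \left(-100\right) = \left(\frac{6}{35} + 4\right) \left(-100\right) = \frac{146}{35} \left(-100\right) = - \frac{2920}{7}$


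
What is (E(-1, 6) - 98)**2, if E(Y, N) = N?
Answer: 8464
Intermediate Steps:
(E(-1, 6) - 98)**2 = (6 - 98)**2 = (-92)**2 = 8464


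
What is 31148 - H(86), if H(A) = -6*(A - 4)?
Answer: 31640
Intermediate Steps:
H(A) = 24 - 6*A (H(A) = -6*(-4 + A) = 24 - 6*A)
31148 - H(86) = 31148 - (24 - 6*86) = 31148 - (24 - 516) = 31148 - 1*(-492) = 31148 + 492 = 31640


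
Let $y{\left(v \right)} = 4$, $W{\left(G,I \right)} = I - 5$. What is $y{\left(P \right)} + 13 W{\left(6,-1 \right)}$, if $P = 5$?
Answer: $-74$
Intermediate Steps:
$W{\left(G,I \right)} = -5 + I$
$y{\left(P \right)} + 13 W{\left(6,-1 \right)} = 4 + 13 \left(-5 - 1\right) = 4 + 13 \left(-6\right) = 4 - 78 = -74$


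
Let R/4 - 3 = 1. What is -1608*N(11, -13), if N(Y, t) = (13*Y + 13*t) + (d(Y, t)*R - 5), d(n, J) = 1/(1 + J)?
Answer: 51992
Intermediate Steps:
R = 16 (R = 12 + 4*1 = 12 + 4 = 16)
N(Y, t) = -5 + 13*Y + 13*t + 16/(1 + t) (N(Y, t) = (13*Y + 13*t) + (16/(1 + t) - 5) = (13*Y + 13*t) + (-5 + 16/(1 + t)) = -5 + 13*Y + 13*t + 16/(1 + t))
-1608*N(11, -13) = -1608*(16 + (1 - 13)*(-5 + 13*11 + 13*(-13)))/(1 - 13) = -1608*(16 - 12*(-5 + 143 - 169))/(-12) = -(-134)*(16 - 12*(-31)) = -(-134)*(16 + 372) = -(-134)*388 = -1608*(-97/3) = 51992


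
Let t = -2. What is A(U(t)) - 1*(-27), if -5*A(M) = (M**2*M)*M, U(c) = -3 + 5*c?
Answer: -28426/5 ≈ -5685.2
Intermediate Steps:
A(M) = -M**4/5 (A(M) = -M**2*M*M/5 = -M**3*M/5 = -M**4/5)
A(U(t)) - 1*(-27) = -(-3 + 5*(-2))**4/5 - 1*(-27) = -(-3 - 10)**4/5 + 27 = -1/5*(-13)**4 + 27 = -1/5*28561 + 27 = -28561/5 + 27 = -28426/5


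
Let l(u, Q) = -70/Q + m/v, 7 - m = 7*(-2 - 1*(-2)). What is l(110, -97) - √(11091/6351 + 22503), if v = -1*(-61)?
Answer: 4949/5917 - 2*√25214818529/2117 ≈ -149.18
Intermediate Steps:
m = 7 (m = 7 - 7*(-2 - 1*(-2)) = 7 - 7*(-2 + 2) = 7 - 7*0 = 7 - 1*0 = 7 + 0 = 7)
v = 61
l(u, Q) = 7/61 - 70/Q (l(u, Q) = -70/Q + 7/61 = 7/61 - 70/Q)
l(110, -97) - √(11091/6351 + 22503) = (7/61 - 70/(-97)) - √(11091/6351 + 22503) = (7/61 - 70*(-1/97)) - √(11091*(1/6351) + 22503) = (7/61 + 70/97) - √(3697/2117 + 22503) = 4949/5917 - √(47642548/2117) = 4949/5917 - 2*√25214818529/2117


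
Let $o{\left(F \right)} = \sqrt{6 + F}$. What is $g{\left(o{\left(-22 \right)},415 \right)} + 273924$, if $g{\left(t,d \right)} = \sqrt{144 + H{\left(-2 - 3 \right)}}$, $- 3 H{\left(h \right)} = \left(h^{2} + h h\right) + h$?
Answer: $273924 + \sqrt{129} \approx 2.7394 \cdot 10^{5}$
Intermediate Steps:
$H{\left(h \right)} = - \frac{2 h^{2}}{3} - \frac{h}{3}$ ($H{\left(h \right)} = - \frac{\left(h^{2} + h h\right) + h}{3} = - \frac{\left(h^{2} + h^{2}\right) + h}{3} = - \frac{2 h^{2} + h}{3} = - \frac{h + 2 h^{2}}{3} = - \frac{2 h^{2}}{3} - \frac{h}{3}$)
$g{\left(t,d \right)} = \sqrt{129}$ ($g{\left(t,d \right)} = \sqrt{144 - \frac{\left(-2 - 3\right) \left(1 + 2 \left(-2 - 3\right)\right)}{3}} = \sqrt{144 - - \frac{5 \left(1 + 2 \left(-5\right)\right)}{3}} = \sqrt{144 - - \frac{5 \left(1 - 10\right)}{3}} = \sqrt{144 - \left(- \frac{5}{3}\right) \left(-9\right)} = \sqrt{144 - 15} = \sqrt{129}$)
$g{\left(o{\left(-22 \right)},415 \right)} + 273924 = \sqrt{129} + 273924 = 273924 + \sqrt{129}$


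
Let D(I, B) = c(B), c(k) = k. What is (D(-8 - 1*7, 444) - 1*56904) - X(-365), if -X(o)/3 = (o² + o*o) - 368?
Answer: 741786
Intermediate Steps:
D(I, B) = B
X(o) = 1104 - 6*o² (X(o) = -3*((o² + o*o) - 368) = -3*((o² + o²) - 368) = -3*(2*o² - 368) = -3*(-368 + 2*o²) = 1104 - 6*o²)
(D(-8 - 1*7, 444) - 1*56904) - X(-365) = (444 - 1*56904) - (1104 - 6*(-365)²) = (444 - 56904) - (1104 - 6*133225) = -56460 - (1104 - 799350) = -56460 - 1*(-798246) = -56460 + 798246 = 741786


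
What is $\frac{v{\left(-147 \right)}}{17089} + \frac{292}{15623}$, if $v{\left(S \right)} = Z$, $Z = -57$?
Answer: $\frac{4099477}{266981447} \approx 0.015355$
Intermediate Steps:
$v{\left(S \right)} = -57$
$\frac{v{\left(-147 \right)}}{17089} + \frac{292}{15623} = - \frac{57}{17089} + \frac{292}{15623} = \frac{4099477}{266981447}$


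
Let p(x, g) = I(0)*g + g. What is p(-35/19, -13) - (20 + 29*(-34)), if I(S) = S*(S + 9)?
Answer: 953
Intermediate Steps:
I(S) = S*(9 + S)
p(x, g) = g (p(x, g) = (0*(9 + 0))*g + g = (0*9)*g + g = 0*g + g = 0 + g = g)
p(-35/19, -13) - (20 + 29*(-34)) = -13 - (20 + 29*(-34)) = -13 - (20 - 986) = -13 - 1*(-966) = -13 + 966 = 953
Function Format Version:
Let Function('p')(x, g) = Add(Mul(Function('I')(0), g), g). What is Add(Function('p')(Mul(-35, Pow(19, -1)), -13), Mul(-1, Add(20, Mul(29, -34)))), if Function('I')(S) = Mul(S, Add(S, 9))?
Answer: 953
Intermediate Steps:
Function('I')(S) = Mul(S, Add(9, S))
Function('p')(x, g) = g (Function('p')(x, g) = Add(Mul(Mul(0, Add(9, 0)), g), g) = Add(Mul(Mul(0, 9), g), g) = Add(Mul(0, g), g) = Add(0, g) = g)
Add(Function('p')(Mul(-35, Pow(19, -1)), -13), Mul(-1, Add(20, Mul(29, -34)))) = Add(-13, Mul(-1, Add(20, Mul(29, -34)))) = Add(-13, Mul(-1, Add(20, -986))) = Add(-13, Mul(-1, -966)) = Add(-13, 966) = 953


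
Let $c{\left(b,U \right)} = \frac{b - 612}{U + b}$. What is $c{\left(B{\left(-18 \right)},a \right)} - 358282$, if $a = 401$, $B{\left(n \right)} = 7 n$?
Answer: $- \frac{98528288}{275} \approx -3.5828 \cdot 10^{5}$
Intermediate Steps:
$c{\left(b,U \right)} = \frac{-612 + b}{U + b}$
$c{\left(B{\left(-18 \right)},a \right)} - 358282 = \frac{-612 + 7 \left(-18\right)}{401 + 7 \left(-18\right)} - 358282 = \frac{-612 - 126}{401 - 126} - 358282 = \frac{1}{275} \left(-738\right) - 358282 = - \frac{738}{275} - 358282 = - \frac{98528288}{275}$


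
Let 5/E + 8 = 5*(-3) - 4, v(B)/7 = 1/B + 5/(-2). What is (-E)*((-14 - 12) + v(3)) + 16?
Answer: 1357/162 ≈ 8.3765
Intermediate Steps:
v(B) = -35/2 + 7/B (v(B) = 7*(1/B + 5/(-2)) = 7*(1/B + 5*(-1/2)) = 7*(1/B - 5/2) = 7*(-5/2 + 1/B) = -35/2 + 7/B)
E = -5/27 (E = 5/(-8 + (5*(-3) - 4)) = 5/(-8 + (-15 - 4)) = 5/(-8 - 19) = 5/(-27) = 5*(-1/27) = -5/27 ≈ -0.18519)
(-E)*((-14 - 12) + v(3)) + 16 = (-1*(-5/27))*((-14 - 12) + (-35/2 + 7/3)) + 16 = 5*(-26 + (-35/2 + 7*(1/3)))/27 + 16 = 5*(-26 + (-35/2 + 7/3))/27 + 16 = 5*(-26 - 91/6)/27 + 16 = (5/27)*(-247/6) + 16 = -1235/162 + 16 = 1357/162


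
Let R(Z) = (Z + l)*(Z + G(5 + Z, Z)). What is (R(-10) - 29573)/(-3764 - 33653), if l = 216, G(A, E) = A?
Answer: 32663/37417 ≈ 0.87295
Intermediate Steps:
R(Z) = (5 + 2*Z)*(216 + Z) (R(Z) = (Z + 216)*(Z + (5 + Z)) = (216 + Z)*(5 + 2*Z) = (5 + 2*Z)*(216 + Z))
(R(-10) - 29573)/(-3764 - 33653) = ((1080 + 2*(-10)² + 437*(-10)) - 29573)/(-3764 - 33653) = ((1080 + 2*100 - 4370) - 29573)/(-37417) = ((1080 + 200 - 4370) - 29573)*(-1/37417) = (-3090 - 29573)*(-1/37417) = -32663*(-1/37417) = 32663/37417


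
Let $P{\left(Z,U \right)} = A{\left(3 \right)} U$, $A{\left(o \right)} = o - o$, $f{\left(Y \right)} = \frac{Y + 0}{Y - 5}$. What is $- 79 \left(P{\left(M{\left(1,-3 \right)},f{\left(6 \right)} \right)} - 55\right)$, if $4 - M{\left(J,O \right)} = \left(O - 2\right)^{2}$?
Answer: $4345$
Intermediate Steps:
$f{\left(Y \right)} = \frac{Y}{-5 + Y}$
$A{\left(o \right)} = 0$
$M{\left(J,O \right)} = 4 - \left(-2 + O\right)^{2}$ ($M{\left(J,O \right)} = 4 - \left(O - 2\right)^{2} = 4 - \left(-2 + O\right)^{2}$)
$P{\left(Z,U \right)} = 0$ ($P{\left(Z,U \right)} = 0 U = 0$)
$- 79 \left(P{\left(M{\left(1,-3 \right)},f{\left(6 \right)} \right)} - 55\right) = - 79 \left(0 - 55\right) = \left(-79\right) \left(-55\right) = 4345$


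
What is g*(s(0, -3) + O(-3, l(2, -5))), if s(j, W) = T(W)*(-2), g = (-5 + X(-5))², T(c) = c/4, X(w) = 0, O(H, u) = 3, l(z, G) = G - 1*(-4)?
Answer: 225/2 ≈ 112.50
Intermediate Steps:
l(z, G) = 4 + G (l(z, G) = G + 4 = 4 + G)
T(c) = c/4 (T(c) = c*(¼) = c/4)
g = 25 (g = (-5 + 0)² = (-5)² = 25)
s(j, W) = -W/2 (s(j, W) = (W/4)*(-2) = -W/2)
g*(s(0, -3) + O(-3, l(2, -5))) = 25*(-½*(-3) + 3) = 25*(3/2 + 3) = 25*(9/2) = 225/2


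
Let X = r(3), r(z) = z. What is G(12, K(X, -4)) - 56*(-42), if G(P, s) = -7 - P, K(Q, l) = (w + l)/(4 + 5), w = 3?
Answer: 2333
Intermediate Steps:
X = 3
K(Q, l) = 1/3 + l/9 (K(Q, l) = (3 + l)/(4 + 5) = (3 + l)/9 = (3 + l)*(1/9) = 1/3 + l/9)
G(12, K(X, -4)) - 56*(-42) = (-7 - 1*12) - 56*(-42) = (-7 - 12) + 2352 = -19 + 2352 = 2333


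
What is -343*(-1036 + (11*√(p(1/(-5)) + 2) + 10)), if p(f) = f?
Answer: 351918 - 11319*√5/5 ≈ 3.4686e+5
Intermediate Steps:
-343*(-1036 + (11*√(p(1/(-5)) + 2) + 10)) = -343*(-1036 + (11*√(1/(-5) + 2) + 10)) = -343*(-1036 + (11*√(-⅕ + 2) + 10)) = -343*(-1036 + (11*√(9/5) + 10)) = -343*(-1036 + (11*(3*√5/5) + 10)) = -343*(-1036 + (33*√5/5 + 10)) = -343*(-1036 + (10 + 33*√5/5)) = -343*(-1026 + 33*√5/5) = 351918 - 11319*√5/5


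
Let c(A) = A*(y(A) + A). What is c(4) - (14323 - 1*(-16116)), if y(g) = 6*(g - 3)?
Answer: -30399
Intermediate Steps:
y(g) = -18 + 6*g (y(g) = 6*(-3 + g) = -18 + 6*g)
c(A) = A*(-18 + 7*A) (c(A) = A*((-18 + 6*A) + A) = A*(-18 + 7*A))
c(4) - (14323 - 1*(-16116)) = 4*(-18 + 7*4) - (14323 - 1*(-16116)) = 4*(-18 + 28) - (14323 + 16116) = 4*10 - 1*30439 = 40 - 30439 = -30399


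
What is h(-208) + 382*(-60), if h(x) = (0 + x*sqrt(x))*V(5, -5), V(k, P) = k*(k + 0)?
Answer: -22920 - 20800*I*sqrt(13) ≈ -22920.0 - 74996.0*I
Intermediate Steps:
V(k, P) = k**2 (V(k, P) = k*k = k**2)
h(x) = 25*x**(3/2) (h(x) = (0 + x*sqrt(x))*5**2 = (0 + x**(3/2))*25 = x**(3/2)*25 = 25*x**(3/2))
h(-208) + 382*(-60) = 25*(-208)**(3/2) + 382*(-60) = 25*(-832*I*sqrt(13)) - 22920 = -20800*I*sqrt(13) - 22920 = -22920 - 20800*I*sqrt(13)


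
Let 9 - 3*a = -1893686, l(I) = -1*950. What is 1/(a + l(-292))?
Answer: 3/1890845 ≈ 1.5866e-6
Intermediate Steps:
l(I) = -950
a = 1893695/3 (a = 3 - 1/3*(-1893686) = 3 + 1893686/3 = 1893695/3 ≈ 6.3123e+5)
1/(a + l(-292)) = 1/(1893695/3 - 950) = 1/(1890845/3) = 3/1890845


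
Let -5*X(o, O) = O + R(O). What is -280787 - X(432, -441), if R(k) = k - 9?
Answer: -1404826/5 ≈ -2.8097e+5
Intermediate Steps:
R(k) = -9 + k
X(o, O) = 9/5 - 2*O/5 (X(o, O) = -(O + (-9 + O))/5 = -(-9 + 2*O)/5 = 9/5 - 2*O/5)
-280787 - X(432, -441) = -280787 - (9/5 - 2/5*(-441)) = -280787 - (9/5 + 882/5) = -280787 - 1*891/5 = -280787 - 891/5 = -1404826/5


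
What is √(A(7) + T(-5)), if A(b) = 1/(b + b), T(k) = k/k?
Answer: √210/14 ≈ 1.0351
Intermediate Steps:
T(k) = 1
A(b) = 1/(2*b)
√(A(7) + T(-5)) = √((½)/7 + 1) = √((½)*(⅐) + 1) = √(1/14 + 1) = √(15/14) = √210/14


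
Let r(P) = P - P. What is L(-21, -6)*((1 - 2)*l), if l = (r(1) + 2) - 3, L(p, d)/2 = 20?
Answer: 40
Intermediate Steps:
r(P) = 0
L(p, d) = 40 (L(p, d) = 2*20 = 40)
l = -1 (l = (0 + 2) - 3 = 2 - 3 = -1)
L(-21, -6)*((1 - 2)*l) = 40*((1 - 2)*(-1)) = 40*(-1*(-1)) = 40*1 = 40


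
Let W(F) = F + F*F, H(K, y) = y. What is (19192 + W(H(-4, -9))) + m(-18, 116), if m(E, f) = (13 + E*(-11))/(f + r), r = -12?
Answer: 2003667/104 ≈ 19266.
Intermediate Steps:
m(E, f) = (13 - 11*E)/(-12 + f) (m(E, f) = (13 + E*(-11))/(f - 12) = (13 - 11*E)/(-12 + f))
W(F) = F + F²
(19192 + W(H(-4, -9))) + m(-18, 116) = (19192 - 9*(1 - 9)) + (13 - 11*(-18))/(-12 + 116) = (19192 - 9*(-8)) + (13 + 198)/104 = (19192 + 72) + (1/104)*211 = 19264 + 211/104 = 2003667/104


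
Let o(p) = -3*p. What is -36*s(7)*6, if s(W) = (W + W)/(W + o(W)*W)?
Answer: 108/5 ≈ 21.600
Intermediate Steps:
s(W) = 2*W/(W - 3*W²) (s(W) = (W + W)/(W + (-3*W)*W) = (2*W)/(W - 3*W²) = 2*W/(W - 3*W²))
-36*s(7)*6 = -(-72)/(-1 + 3*7)*6 = -(-72)/(-1 + 21)*6 = -(-72)/20*6 = -36*(-⅒)*6 = (18/5)*6 = 108/5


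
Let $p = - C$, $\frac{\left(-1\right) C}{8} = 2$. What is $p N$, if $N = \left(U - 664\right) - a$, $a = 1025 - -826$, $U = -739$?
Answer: $-52064$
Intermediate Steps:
$C = -16$ ($C = \left(-8\right) 2 = -16$)
$a = 1851$ ($a = 1025 + 826 = 1851$)
$N = -3254$ ($N = \left(-739 - 664\right) - 1851 = -1403 - 1851 = -3254$)
$p = 16$ ($p = \left(-1\right) \left(-16\right) = 16$)
$p N = 16 \left(-3254\right) = -52064$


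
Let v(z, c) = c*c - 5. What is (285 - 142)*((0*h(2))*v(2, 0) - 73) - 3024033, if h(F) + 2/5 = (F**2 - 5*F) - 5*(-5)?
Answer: -3034472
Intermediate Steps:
v(z, c) = -5 + c**2 (v(z, c) = c**2 - 5 = -5 + c**2)
h(F) = 123/5 + F**2 - 5*F (h(F) = -2/5 + ((F**2 - 5*F) - 5*(-5)) = -2/5 + ((F**2 - 5*F) + 25) = -2/5 + (25 + F**2 - 5*F) = 123/5 + F**2 - 5*F)
(285 - 142)*((0*h(2))*v(2, 0) - 73) - 3024033 = (285 - 142)*((0*(123/5 + 2**2 - 5*2))*(-5 + 0**2) - 73) - 3024033 = 143*((0*(123/5 + 4 - 10))*(-5 + 0) - 73) - 3024033 = 143*((0*(93/5))*(-5) - 73) - 3024033 = 143*(0*(-5) - 73) - 3024033 = 143*(0 - 73) - 3024033 = 143*(-73) - 3024033 = -10439 - 3024033 = -3034472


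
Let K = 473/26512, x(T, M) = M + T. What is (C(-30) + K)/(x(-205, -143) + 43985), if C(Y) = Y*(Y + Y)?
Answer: 47722073/1156904144 ≈ 0.041250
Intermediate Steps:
C(Y) = 2*Y² (C(Y) = Y*(2*Y) = 2*Y²)
K = 473/26512 (K = 473*(1/26512) = 473/26512 ≈ 0.017841)
(C(-30) + K)/(x(-205, -143) + 43985) = (2*(-30)² + 473/26512)/((-143 - 205) + 43985) = (2*900 + 473/26512)/(-348 + 43985) = (1800 + 473/26512)/43637 = (47722073/26512)*(1/43637) = 47722073/1156904144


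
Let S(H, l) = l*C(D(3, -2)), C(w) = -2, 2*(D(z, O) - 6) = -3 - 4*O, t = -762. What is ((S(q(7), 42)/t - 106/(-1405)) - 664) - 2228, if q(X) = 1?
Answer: -516000888/178435 ≈ -2891.8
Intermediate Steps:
D(z, O) = 9/2 - 2*O (D(z, O) = 6 + (-3 - 4*O)/2 = 6 + (-3/2 - 2*O) = 9/2 - 2*O)
S(H, l) = -2*l (S(H, l) = l*(-2) = -2*l)
((S(q(7), 42)/t - 106/(-1405)) - 664) - 2228 = ((-2*42/(-762) - 106/(-1405)) - 664) - 2228 = ((-84*(-1/762) - 106*(-1/1405)) - 664) - 2228 = ((14/127 + 106/1405) - 664) - 2228 = (33132/178435 - 664) - 2228 = -118447708/178435 - 2228 = -516000888/178435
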